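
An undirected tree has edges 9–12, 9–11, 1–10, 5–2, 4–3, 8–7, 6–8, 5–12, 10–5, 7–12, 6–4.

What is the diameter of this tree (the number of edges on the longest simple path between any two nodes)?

8

Starting from 1, a farthest node is 3 at distance 8.
One longest path: 1–10–5–12–7–8–6–4–3.
So the diameter is 8.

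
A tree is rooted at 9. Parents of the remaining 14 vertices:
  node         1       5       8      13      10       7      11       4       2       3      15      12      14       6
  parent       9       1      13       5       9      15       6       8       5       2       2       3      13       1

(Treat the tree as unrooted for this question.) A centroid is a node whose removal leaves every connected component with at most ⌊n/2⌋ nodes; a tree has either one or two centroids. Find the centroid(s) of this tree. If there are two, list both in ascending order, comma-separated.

5

Delete 5: the remaining components have sizes 5, 5, 4. Max 5 ≤ 7, so 5 is a centroid.
No neighbour of 5 does as well, so 5 is the unique centroid.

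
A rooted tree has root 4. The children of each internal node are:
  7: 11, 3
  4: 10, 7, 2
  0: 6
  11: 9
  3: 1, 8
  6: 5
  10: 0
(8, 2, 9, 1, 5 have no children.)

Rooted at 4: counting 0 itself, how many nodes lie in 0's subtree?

3

0's subtree: {0, 6, 5}, size 3.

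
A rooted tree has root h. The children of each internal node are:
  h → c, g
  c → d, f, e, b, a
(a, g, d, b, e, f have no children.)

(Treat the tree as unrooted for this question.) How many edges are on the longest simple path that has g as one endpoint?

The node farthest from g is b (d, e, a, f also at distance 3), via g-h-c-b — 3 edges.

3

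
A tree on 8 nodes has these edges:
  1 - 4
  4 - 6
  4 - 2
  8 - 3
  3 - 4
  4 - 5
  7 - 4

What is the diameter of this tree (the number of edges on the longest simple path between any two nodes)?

3

Starting from 8, a farthest node is 5 at distance 3.
One longest path: 8 - 3 - 4 - 5.
So the diameter is 3.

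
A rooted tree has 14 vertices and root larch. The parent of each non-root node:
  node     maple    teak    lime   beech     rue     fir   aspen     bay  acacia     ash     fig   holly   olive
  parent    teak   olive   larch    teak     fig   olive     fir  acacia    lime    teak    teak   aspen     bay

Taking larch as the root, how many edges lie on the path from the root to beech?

Path from larch to beech: larch – lime – acacia – bay – olive – teak – beech, which has 6 edges.

6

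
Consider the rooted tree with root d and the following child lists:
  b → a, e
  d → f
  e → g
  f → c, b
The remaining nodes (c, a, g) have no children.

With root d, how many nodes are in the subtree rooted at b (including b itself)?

Descendants of b (including itself): b, a, e, g. That's 4.

4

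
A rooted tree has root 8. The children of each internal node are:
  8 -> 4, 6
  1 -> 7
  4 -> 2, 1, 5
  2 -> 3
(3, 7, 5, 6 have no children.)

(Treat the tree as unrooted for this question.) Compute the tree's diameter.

4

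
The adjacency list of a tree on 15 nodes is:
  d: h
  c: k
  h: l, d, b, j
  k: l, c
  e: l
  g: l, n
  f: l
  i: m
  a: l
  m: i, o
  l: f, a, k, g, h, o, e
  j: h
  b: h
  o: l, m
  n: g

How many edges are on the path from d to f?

3

Walking from d: d – h – l – f. Length 3.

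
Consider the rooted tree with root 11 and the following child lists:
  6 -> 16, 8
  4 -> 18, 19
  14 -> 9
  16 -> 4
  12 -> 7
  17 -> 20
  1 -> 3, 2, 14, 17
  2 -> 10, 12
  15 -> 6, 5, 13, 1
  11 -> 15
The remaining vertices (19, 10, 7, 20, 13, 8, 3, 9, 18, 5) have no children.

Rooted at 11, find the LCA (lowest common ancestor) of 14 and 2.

1

Path 14→root: 14 1 15 11; path 2→root: 2 1 15 11.
First common node: 1.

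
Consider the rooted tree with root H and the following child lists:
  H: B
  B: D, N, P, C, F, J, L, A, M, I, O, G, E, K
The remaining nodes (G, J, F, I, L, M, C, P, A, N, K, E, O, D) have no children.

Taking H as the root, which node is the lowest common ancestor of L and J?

B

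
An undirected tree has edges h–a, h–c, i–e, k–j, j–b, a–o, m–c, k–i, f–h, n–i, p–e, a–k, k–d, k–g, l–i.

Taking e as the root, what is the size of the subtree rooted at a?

6

Descendants of a (including itself): a, h, o, f, c, m. That's 6.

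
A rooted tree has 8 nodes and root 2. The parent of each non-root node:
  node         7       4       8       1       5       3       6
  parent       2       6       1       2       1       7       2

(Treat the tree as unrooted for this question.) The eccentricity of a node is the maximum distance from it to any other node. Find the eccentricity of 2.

2

Distances from 2 peak at 2, attained at 8 (5, 4, 3 also at distance 2).
2 – 1 – 8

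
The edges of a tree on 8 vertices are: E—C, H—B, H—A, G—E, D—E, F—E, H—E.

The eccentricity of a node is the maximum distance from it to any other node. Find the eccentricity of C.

The node farthest from C is B (A also at distance 3), via C-E-H-B — 3 edges.

3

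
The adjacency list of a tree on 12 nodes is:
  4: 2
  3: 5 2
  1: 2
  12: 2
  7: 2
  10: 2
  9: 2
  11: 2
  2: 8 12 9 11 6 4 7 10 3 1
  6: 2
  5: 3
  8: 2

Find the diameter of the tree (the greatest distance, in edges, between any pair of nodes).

BFS from 5 reaches 1 last, at distance 3; BFS from 1 confirms no node is farther.
Path: 5-3-2-1.

3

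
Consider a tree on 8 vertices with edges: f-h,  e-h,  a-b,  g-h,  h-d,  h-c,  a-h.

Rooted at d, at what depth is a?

2

Climbing from a to the root: a–h–d. That's 2 steps.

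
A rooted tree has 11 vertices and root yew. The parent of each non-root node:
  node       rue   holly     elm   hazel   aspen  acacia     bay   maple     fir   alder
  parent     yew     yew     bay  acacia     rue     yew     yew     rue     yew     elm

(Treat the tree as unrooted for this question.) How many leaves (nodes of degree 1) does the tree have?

6

The leaves are alder, aspen, fir, hazel, holly, maple.
That is 6 leaves.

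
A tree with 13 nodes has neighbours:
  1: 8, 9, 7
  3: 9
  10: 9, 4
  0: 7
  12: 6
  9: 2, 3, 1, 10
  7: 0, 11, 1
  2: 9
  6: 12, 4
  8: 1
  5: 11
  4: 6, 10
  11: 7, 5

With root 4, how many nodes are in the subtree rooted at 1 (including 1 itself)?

6

The subtree rooted at 1 contains: 1, 7, 8, 11, 0, 5 — 6 nodes.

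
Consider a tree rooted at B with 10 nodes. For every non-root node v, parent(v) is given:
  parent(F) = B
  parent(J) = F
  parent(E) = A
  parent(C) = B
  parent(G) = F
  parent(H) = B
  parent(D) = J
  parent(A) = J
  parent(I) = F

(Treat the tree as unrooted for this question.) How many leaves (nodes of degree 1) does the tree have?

6

Degree-1 nodes: C, D, E, G, H, I — 6 of them.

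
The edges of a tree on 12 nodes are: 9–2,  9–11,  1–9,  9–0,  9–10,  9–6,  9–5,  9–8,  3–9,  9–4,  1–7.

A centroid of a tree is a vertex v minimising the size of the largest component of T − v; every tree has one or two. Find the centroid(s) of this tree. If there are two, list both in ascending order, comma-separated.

9

If 9 is removed the pieces have sizes 2, 1, 1, 1, 1, 1, 1, 1, 1, 1, all ≤ ⌊12/2⌋ = 6.
Every other node leaves some component of size > 6, so the centroid is unique.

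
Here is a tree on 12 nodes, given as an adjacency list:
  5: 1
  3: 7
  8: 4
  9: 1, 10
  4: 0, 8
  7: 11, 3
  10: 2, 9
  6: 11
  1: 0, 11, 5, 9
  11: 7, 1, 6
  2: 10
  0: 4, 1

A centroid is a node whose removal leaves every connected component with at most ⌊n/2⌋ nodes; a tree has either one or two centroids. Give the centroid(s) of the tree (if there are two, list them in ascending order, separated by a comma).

Removing 1 splits the tree into components of sizes 4, 3, 3, 1; the largest is 4 ≤ ⌊12/2⌋ = 6.
Every other node leaves some component of size > 6, so the centroid is unique.

1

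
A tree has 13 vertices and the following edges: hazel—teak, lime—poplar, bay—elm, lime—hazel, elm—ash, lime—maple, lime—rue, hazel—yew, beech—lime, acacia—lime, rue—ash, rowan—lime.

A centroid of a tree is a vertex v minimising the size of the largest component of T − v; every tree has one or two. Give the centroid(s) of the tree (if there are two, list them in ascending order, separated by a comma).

lime

Delete lime: the remaining components have sizes 4, 3, 1, 1, 1, 1, 1. Max 4 ≤ 6, so lime is a centroid.
No neighbour of lime does as well, so lime is the unique centroid.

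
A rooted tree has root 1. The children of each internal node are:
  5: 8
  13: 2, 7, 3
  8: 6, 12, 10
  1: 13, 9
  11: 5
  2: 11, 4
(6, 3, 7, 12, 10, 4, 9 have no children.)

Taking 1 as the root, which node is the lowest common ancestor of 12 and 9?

1

Path 12→root: 12 8 5 11 2 13 1; path 9→root: 9 1.
First common node: 1.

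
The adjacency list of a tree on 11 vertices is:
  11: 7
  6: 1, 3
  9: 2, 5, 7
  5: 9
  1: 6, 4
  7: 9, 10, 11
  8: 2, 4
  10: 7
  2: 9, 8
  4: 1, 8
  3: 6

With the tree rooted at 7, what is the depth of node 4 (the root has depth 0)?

4

Path from 7 to 4: 7–9–2–8–4, which has 4 edges.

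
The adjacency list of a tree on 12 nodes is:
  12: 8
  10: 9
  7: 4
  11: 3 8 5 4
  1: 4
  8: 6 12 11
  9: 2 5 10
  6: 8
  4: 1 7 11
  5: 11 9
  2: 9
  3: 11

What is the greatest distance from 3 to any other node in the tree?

4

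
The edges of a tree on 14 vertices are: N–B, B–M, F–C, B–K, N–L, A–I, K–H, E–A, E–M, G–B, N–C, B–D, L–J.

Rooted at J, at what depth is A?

6

Path from J to A: J–L–N–B–M–E–A, which has 6 edges.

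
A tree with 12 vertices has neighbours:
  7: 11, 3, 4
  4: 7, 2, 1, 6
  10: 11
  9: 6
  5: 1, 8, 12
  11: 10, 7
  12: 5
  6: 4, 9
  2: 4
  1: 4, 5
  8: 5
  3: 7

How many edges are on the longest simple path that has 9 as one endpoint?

A farthest node from 9 is 10 (12, 8 also at distance 5).
The path 9-6-4-7-11-10 has 5 edges.

5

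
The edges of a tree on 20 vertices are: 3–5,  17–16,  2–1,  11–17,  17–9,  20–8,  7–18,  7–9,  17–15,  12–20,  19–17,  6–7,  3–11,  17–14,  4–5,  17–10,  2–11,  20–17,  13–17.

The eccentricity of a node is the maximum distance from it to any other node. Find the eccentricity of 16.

5

A farthest node from 16 is 4.
The path 16 – 17 – 11 – 3 – 5 – 4 has 5 edges.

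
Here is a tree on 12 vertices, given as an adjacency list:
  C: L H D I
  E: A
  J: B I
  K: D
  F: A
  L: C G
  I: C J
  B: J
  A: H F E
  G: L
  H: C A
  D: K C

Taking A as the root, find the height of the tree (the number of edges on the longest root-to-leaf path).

B sits deepest: A-H-C-I-J-B — 5 edges from the root.

5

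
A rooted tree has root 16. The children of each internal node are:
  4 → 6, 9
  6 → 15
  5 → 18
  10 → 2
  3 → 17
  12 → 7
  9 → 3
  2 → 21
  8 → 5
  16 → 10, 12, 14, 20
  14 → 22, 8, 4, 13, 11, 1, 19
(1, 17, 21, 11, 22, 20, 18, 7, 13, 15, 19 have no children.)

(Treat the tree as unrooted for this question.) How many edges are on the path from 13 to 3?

4

13 – 14 – 4 – 9 – 3: 4 edges.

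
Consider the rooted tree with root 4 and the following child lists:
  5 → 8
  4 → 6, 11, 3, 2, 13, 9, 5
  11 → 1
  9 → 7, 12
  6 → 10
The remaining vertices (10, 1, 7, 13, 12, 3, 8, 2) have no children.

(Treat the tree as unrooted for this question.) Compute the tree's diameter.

4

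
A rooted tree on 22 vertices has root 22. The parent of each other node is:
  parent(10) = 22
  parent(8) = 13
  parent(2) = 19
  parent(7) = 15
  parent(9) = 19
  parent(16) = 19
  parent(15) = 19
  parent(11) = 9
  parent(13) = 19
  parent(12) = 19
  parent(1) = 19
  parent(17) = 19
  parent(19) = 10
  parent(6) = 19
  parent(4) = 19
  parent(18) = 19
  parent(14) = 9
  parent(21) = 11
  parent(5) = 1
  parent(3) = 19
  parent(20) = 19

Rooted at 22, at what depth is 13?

3

Climbing from 13 to the root: 13 → 19 → 10 → 22. That's 3 steps.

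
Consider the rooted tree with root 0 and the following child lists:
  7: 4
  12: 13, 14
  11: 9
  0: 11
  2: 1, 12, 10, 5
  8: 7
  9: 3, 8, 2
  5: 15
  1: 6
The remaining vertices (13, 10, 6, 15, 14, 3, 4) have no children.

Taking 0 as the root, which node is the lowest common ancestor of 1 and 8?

9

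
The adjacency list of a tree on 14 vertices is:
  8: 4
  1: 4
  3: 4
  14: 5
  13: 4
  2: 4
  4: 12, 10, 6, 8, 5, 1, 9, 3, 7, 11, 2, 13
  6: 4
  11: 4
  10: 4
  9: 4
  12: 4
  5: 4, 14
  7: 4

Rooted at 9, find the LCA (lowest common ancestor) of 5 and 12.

4

Path 5→root: 5 4 9; path 12→root: 12 4 9.
First common node: 4.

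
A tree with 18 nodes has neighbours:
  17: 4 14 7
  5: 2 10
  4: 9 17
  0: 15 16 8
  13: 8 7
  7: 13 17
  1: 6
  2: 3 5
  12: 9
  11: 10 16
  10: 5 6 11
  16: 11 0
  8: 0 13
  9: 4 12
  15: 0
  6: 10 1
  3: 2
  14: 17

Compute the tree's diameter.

13

A longest path is 12-9-4-17-7-13-8-0-16-11-10-5-2-3, with 13 edges.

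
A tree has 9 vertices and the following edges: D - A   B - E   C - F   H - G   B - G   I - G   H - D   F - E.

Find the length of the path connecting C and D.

6

The path is C - F - E - B - G - H - D, which has 6 edges.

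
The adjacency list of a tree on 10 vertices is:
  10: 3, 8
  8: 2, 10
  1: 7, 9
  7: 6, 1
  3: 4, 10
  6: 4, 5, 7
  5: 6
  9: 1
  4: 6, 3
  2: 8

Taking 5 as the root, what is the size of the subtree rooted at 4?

Descendants of 4 (including itself): 4, 3, 10, 8, 2. That's 5.

5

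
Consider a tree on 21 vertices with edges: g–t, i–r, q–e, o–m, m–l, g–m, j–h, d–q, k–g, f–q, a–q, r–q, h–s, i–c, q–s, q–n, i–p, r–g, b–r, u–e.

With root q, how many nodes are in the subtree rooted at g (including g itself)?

g's subtree: {g, m, k, t, l, o}, size 6.

6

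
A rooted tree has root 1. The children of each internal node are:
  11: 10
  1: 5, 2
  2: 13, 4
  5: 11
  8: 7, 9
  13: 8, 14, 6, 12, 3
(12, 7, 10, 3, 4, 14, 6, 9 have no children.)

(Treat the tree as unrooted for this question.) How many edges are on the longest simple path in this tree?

Starting from 10, a farthest node is 9 at distance 7.
One longest path: 10-11-5-1-2-13-8-9.
So the diameter is 7.

7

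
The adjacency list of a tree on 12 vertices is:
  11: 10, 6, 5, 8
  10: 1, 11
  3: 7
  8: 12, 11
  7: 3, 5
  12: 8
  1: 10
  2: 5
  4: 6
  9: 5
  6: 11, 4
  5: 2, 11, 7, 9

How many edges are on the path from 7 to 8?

3

Walking from 7: 7 - 5 - 11 - 8. Length 3.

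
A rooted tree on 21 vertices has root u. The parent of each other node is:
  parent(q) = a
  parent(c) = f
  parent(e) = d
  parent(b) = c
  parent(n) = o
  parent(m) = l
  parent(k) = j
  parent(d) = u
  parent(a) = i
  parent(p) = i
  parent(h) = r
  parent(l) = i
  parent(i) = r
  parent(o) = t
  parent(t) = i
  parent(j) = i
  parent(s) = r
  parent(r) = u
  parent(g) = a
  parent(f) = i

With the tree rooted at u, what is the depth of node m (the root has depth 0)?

Climbing from m to the root: m–l–i–r–u. That's 4 steps.

4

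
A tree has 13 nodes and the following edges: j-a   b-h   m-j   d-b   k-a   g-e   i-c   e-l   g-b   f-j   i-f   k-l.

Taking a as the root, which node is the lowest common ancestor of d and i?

a

Ancestors of d (toward the root): d, b, g, e, l, k, a.
Ancestors of i: i, f, j, a.
The deepest node appearing in both lists is a.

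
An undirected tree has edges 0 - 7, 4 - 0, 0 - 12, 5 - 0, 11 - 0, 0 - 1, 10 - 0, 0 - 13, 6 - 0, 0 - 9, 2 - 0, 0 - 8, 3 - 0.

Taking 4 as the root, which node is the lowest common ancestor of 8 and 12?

Ancestors of 8 (toward the root): 8, 0, 4.
Ancestors of 12: 12, 0, 4.
The deepest node appearing in both lists is 0.

0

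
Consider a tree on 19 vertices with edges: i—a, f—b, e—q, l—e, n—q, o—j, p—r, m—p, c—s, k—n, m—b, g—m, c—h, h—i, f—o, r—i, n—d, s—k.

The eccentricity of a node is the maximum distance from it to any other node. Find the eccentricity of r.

9

A farthest node from r is l.
The path r–i–h–c–s–k–n–q–e–l has 9 edges.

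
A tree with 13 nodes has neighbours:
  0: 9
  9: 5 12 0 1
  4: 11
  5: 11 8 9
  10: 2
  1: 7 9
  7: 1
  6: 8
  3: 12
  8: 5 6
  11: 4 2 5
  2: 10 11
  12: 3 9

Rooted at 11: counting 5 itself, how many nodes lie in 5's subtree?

The subtree rooted at 5 contains: 5, 9, 8, 12, 1, 0, 6, 3, 7 — 9 nodes.

9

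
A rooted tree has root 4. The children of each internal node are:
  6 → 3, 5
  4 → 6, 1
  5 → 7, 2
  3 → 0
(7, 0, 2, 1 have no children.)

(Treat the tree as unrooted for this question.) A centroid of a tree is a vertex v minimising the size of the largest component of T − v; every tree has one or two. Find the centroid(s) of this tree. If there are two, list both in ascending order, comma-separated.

6

Removing 6 splits the tree into components of sizes 3, 2, 2; the largest is 3 ≤ ⌊8/2⌋ = 4.
No neighbour of 6 does as well, so 6 is the unique centroid.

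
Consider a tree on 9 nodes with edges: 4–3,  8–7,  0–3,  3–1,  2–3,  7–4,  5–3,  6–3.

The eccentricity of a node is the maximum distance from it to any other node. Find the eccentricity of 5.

4

The node farthest from 5 is 8, via 5 – 3 – 4 – 7 – 8 — 4 edges.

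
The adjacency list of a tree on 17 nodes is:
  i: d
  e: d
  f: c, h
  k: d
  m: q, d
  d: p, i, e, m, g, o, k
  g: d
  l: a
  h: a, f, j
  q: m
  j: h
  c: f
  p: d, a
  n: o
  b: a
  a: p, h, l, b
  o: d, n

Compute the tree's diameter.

7

Starting from c, a farthest node is n at distance 7.
One longest path: c-f-h-a-p-d-o-n.
So the diameter is 7.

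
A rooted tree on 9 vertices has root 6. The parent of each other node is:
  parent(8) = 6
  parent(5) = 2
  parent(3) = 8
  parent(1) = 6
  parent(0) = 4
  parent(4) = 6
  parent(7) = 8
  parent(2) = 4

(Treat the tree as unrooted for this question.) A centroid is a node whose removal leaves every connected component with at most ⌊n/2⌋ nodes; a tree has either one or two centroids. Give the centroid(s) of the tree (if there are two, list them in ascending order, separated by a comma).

Removing 6 splits the tree into components of sizes 4, 3, 1; the largest is 4 ≤ ⌊9/2⌋ = 4.
Every other node leaves some component of size > 4, so the centroid is unique.

6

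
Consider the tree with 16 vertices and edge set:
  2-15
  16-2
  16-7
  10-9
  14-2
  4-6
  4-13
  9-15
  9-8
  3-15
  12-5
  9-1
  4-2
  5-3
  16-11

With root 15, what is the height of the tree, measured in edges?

3

12 sits deepest: 15–3–5–12 — 3 edges from the root.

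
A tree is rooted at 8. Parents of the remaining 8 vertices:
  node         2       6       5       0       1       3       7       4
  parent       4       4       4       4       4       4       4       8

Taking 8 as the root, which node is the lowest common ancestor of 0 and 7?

Path 0→root: 0 4 8; path 7→root: 7 4 8.
First common node: 4.

4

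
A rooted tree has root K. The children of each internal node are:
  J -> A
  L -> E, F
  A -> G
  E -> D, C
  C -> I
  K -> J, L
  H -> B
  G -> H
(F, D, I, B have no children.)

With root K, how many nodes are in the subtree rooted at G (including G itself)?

3

The subtree rooted at G contains: G, H, B — 3 nodes.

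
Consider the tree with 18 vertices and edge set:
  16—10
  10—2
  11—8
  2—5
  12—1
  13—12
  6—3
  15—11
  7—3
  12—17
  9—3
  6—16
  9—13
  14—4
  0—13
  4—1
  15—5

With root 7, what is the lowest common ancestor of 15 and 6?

6

15's ancestor chain is 15, 5, 2, 10, 16, 6, 3, 7 and 6's is 6, 3, 7; they first meet at 6.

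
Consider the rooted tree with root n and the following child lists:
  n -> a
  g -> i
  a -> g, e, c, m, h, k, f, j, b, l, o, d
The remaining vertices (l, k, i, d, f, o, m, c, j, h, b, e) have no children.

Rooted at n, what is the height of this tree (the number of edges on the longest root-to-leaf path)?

3

The longest root-to-leaf path is n – a – g – i (3 edges).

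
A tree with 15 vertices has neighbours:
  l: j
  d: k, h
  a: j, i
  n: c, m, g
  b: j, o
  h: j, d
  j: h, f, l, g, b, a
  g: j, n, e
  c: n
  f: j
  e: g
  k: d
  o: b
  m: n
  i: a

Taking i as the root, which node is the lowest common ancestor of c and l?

j

c's ancestor chain is c, n, g, j, a, i and l's is l, j, a, i; they first meet at j.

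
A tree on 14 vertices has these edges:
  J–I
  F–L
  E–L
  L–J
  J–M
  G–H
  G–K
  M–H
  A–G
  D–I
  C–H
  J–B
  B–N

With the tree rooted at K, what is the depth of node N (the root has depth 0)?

Climbing from N to the root: N → B → J → M → H → G → K. That's 6 steps.

6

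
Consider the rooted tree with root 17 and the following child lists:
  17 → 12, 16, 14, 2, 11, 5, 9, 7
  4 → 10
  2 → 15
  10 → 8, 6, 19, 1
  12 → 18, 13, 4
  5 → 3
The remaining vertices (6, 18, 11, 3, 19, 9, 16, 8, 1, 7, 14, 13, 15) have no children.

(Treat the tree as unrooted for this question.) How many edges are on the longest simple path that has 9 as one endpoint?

The node farthest from 9 is 19 (1, 6, 8 also at distance 5), via 9 – 17 – 12 – 4 – 10 – 19 — 5 edges.

5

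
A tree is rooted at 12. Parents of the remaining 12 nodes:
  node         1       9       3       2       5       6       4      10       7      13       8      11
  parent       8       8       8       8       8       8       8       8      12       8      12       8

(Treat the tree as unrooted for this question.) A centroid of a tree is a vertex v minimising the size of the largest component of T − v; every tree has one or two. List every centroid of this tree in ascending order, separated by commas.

8

Delete 8: the remaining components have sizes 2, 1, 1, 1, 1, 1, 1, 1, 1, 1, 1. Max 2 ≤ 6, so 8 is a centroid.
Every other node leaves some component of size > 6, so the centroid is unique.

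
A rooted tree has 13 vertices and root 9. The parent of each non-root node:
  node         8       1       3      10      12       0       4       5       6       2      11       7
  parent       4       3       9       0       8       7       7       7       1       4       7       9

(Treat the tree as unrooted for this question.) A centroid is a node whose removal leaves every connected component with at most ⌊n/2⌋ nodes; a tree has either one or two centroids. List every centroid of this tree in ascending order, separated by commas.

7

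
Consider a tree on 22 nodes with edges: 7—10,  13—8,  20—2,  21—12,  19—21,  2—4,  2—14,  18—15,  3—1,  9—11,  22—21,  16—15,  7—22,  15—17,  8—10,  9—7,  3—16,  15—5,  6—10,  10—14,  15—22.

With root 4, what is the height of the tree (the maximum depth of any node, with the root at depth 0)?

A deepest node is 1, reached by 4-2-14-10-7-22-15-16-3-1.
That path has 9 edges, so the height is 9.

9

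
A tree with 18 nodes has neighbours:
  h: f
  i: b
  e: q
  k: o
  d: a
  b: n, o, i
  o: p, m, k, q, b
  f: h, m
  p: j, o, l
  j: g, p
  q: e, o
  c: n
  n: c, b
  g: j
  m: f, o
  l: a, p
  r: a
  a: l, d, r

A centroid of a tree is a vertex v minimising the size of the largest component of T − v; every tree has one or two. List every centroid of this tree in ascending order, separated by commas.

o

Removing o splits the tree into components of sizes 7, 4, 3, 2, 1; the largest is 7 ≤ ⌊18/2⌋ = 9.
Every other node leaves some component of size > 9, so the centroid is unique.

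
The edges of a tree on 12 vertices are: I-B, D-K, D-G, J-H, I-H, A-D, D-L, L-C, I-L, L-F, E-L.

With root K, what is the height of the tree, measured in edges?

J sits deepest: K–D–L–I–H–J — 5 edges from the root.

5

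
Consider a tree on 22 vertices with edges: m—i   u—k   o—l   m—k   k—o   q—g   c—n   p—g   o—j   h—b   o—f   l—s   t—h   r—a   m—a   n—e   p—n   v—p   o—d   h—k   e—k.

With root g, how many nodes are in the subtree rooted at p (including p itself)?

The subtree rooted at p contains: p, n, v, e, c, k, o, m, h, u, d, f, l, j, a, i, b, t, s, r — 20 nodes.

20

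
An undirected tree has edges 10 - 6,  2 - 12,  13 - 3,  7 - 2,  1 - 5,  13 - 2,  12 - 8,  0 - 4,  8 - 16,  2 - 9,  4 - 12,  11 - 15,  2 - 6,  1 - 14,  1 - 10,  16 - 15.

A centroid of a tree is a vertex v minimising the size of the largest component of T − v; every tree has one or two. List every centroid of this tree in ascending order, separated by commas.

2

If 2 is removed the pieces have sizes 7, 5, 2, 1, 1, all ≤ ⌊17/2⌋ = 8.
Every other node leaves some component of size > 8, so the centroid is unique.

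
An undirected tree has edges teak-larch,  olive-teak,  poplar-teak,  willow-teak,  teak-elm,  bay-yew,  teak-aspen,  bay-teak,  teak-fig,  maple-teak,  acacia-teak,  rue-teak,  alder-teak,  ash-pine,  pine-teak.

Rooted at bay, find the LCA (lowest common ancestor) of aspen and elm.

teak

Ancestors of aspen (toward the root): aspen, teak, bay.
Ancestors of elm: elm, teak, bay.
The deepest node appearing in both lists is teak.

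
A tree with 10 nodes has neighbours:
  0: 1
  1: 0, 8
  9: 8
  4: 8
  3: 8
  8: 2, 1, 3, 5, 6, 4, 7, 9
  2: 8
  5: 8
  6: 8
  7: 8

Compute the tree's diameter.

3

A longest path is 0 - 1 - 8 - 4, with 3 edges.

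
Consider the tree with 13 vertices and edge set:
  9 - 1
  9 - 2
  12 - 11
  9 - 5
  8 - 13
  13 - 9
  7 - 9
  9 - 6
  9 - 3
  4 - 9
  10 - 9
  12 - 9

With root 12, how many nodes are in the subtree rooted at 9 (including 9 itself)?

11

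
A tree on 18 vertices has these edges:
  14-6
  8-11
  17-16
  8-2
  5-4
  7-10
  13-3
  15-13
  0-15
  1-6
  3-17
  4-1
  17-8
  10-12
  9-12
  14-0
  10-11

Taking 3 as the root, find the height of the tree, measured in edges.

8

A deepest node is 5, reached by 3 → 13 → 15 → 0 → 14 → 6 → 1 → 4 → 5.
That path has 8 edges, so the height is 8.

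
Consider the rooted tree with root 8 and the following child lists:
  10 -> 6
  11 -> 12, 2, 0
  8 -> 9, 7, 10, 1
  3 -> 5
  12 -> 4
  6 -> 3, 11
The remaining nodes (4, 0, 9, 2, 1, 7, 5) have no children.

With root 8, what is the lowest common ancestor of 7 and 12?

8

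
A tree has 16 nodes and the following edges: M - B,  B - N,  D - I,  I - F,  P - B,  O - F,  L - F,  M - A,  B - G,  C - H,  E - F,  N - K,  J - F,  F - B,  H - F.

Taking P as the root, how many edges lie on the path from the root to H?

3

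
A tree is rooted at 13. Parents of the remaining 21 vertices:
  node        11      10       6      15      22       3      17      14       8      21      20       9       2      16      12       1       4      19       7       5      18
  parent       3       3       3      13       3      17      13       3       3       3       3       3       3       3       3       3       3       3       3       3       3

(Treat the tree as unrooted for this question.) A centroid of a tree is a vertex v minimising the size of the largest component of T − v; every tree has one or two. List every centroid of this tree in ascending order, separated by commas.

Removing 3 splits the tree into components of sizes 3, 1, 1, 1, 1, 1, 1, 1, 1, 1, 1, 1, 1, 1, 1, 1, 1, 1, 1; the largest is 3 ≤ ⌊22/2⌋ = 11.
Every other node leaves some component of size > 11, so the centroid is unique.

3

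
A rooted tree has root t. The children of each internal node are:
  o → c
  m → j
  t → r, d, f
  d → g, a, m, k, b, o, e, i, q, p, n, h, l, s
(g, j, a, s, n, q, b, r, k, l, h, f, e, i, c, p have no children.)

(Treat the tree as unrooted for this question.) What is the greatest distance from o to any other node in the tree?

3

Distances from o peak at 3, attained at r (f, j also at distance 3).
o–d–t–r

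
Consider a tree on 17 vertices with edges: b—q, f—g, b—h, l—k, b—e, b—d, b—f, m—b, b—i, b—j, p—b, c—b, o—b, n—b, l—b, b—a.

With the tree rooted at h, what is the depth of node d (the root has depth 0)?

2

Path from h to d: h – b – d, which has 2 edges.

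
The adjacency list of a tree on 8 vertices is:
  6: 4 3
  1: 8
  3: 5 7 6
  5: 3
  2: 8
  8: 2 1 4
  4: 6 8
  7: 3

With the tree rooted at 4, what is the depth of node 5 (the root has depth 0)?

3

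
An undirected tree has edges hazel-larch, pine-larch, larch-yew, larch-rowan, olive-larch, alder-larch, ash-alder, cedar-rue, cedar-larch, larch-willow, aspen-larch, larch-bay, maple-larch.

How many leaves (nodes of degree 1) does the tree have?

Degree-1 nodes: ash, aspen, bay, hazel, maple, olive, pine, rowan, rue, willow, yew — 11 of them.

11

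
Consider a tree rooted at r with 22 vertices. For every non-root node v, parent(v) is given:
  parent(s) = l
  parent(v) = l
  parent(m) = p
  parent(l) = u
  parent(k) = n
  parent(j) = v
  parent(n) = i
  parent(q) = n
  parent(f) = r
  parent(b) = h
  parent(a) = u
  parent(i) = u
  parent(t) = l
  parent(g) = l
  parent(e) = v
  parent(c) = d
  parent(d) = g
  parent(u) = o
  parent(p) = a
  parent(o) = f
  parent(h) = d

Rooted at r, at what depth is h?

7

Path from r to h: r–f–o–u–l–g–d–h, which has 7 edges.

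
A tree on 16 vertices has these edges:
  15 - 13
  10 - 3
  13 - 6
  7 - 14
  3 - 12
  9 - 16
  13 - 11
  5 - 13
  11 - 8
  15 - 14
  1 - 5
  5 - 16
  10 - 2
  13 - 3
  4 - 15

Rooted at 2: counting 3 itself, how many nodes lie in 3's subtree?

14

Descendants of 3 (including itself): 3, 13, 12, 11, 5, 15, 6, 8, 16, 1, 14, 4, 9, 7. That's 14.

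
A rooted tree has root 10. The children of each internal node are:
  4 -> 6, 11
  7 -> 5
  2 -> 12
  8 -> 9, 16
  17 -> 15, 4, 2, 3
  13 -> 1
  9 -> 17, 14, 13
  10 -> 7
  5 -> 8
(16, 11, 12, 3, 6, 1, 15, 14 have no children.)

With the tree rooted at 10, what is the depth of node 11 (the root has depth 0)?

7

10 – 7 – 5 – 8 – 9 – 17 – 4 – 11 — 7 edges.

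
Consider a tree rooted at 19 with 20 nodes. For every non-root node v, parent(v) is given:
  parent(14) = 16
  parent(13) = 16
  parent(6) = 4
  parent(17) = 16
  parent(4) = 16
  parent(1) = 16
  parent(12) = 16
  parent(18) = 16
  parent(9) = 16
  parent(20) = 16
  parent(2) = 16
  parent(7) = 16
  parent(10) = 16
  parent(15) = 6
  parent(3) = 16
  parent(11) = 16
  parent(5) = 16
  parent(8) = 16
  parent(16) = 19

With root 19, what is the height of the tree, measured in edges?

4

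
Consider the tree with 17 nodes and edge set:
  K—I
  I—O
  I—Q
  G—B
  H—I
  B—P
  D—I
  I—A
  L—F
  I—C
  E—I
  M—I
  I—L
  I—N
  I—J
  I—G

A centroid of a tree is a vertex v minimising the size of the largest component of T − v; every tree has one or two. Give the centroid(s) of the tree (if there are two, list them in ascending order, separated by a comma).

Removing I splits the tree into components of sizes 3, 2, 1, 1, 1, 1, 1, 1, 1, 1, 1, 1, 1; the largest is 3 ≤ ⌊17/2⌋ = 8.
No neighbour of I does as well, so I is the unique centroid.

I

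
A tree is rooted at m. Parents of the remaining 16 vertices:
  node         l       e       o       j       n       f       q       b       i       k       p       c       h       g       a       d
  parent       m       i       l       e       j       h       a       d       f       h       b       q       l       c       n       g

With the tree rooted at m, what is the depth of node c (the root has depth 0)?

Path from m to c: m – l – h – f – i – e – j – n – a – q – c, which has 10 edges.

10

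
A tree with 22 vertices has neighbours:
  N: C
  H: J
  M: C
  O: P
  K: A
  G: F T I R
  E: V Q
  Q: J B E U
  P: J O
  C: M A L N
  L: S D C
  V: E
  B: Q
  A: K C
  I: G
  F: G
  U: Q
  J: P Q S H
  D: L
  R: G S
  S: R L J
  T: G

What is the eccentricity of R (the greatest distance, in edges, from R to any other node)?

Distances from R peak at 5, attained at K (V also at distance 5).
R-S-L-C-A-K

5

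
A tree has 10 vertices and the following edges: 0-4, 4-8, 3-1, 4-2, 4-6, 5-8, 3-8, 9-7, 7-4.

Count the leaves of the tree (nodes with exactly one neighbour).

6

The leaves are 0, 1, 2, 5, 6, 9.
That is 6 leaves.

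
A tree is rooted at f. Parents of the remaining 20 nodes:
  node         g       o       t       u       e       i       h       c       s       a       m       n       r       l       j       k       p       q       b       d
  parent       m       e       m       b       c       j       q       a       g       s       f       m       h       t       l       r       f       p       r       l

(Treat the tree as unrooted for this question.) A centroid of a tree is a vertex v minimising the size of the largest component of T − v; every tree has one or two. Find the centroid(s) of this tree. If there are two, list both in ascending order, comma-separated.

Removing m splits the tree into components of sizes 8, 6, 5, 1; the largest is 8 ≤ ⌊21/2⌋ = 10.
Every other node leaves some component of size > 10, so the centroid is unique.

m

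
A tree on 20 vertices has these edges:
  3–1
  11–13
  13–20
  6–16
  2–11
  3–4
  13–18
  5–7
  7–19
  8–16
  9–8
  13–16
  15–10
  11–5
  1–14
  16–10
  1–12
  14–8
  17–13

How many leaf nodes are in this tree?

Degree-1 nodes: 2, 4, 6, 9, 12, 15, 17, 18, 19, 20 — 10 of them.

10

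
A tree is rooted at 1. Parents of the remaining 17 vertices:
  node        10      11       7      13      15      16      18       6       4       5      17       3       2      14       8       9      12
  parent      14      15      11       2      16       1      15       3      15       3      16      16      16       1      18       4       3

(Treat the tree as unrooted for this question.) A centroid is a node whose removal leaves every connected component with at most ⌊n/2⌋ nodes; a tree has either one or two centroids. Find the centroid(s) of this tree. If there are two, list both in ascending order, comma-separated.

16

Removing 16 splits the tree into components of sizes 7, 4, 3, 2, 1; the largest is 7 ≤ ⌊18/2⌋ = 9.
Every other node leaves some component of size > 9, so the centroid is unique.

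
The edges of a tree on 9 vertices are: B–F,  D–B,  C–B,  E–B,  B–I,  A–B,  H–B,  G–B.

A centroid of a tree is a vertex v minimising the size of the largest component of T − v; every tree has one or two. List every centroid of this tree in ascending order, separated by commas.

Removing B splits the tree into components of sizes 1, 1, 1, 1, 1, 1, 1, 1; the largest is 1 ≤ ⌊9/2⌋ = 4.
No neighbour of B does as well, so B is the unique centroid.

B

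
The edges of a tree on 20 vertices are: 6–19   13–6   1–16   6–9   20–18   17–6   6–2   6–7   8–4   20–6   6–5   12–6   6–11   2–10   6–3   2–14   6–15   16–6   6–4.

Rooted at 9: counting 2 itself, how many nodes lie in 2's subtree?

2's subtree: {2, 14, 10}, size 3.

3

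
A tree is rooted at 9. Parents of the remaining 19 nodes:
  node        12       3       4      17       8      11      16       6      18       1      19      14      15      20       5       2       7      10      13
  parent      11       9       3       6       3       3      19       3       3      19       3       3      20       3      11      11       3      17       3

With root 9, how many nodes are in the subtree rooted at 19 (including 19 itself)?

3

Descendants of 19 (including itself): 19, 16, 1. That's 3.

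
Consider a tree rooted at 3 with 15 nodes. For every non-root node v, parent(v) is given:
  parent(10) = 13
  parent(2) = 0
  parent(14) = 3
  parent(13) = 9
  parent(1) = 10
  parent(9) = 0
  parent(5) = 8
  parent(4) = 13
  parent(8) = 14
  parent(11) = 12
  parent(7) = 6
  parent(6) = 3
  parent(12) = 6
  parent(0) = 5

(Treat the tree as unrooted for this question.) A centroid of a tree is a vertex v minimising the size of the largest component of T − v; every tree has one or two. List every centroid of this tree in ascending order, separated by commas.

5

Delete 5: the remaining components have sizes 7, 7. Max 7 ≤ 7, so 5 is a centroid.
No neighbour of 5 does as well, so 5 is the unique centroid.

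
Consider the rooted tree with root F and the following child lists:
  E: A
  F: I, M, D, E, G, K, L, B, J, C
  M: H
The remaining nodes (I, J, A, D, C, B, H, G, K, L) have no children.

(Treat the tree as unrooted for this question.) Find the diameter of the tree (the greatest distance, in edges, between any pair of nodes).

4

A longest path is A – E – F – M – H, with 4 edges.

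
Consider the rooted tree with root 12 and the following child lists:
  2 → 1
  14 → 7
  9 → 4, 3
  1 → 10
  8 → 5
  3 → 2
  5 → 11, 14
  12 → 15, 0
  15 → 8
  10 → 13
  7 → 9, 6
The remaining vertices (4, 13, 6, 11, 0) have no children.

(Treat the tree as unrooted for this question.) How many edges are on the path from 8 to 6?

Walking from 8: 8 - 5 - 14 - 7 - 6. Length 4.

4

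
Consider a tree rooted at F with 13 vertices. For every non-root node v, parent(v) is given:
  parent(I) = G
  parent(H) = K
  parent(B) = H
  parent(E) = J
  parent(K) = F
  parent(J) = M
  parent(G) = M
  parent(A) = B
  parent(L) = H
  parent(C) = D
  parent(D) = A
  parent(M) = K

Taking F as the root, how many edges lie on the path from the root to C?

6

F → K → H → B → A → D → C — 6 edges.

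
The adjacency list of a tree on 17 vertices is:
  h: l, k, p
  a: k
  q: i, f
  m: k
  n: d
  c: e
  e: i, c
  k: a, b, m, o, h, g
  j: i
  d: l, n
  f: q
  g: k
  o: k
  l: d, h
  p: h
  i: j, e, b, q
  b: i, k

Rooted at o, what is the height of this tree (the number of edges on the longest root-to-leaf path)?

5

c sits deepest: o → k → b → i → e → c — 5 edges from the root.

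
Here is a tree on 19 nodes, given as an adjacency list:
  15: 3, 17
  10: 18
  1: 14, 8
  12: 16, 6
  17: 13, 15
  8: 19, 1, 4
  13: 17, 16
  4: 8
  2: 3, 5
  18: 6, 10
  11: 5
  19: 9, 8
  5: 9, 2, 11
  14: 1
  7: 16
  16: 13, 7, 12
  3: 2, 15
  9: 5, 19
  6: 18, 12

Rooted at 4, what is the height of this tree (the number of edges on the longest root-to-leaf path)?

The longest root-to-leaf path is 4-8-19-9-5-2-3-15-17-13-16-12-6-18-10 (14 edges).

14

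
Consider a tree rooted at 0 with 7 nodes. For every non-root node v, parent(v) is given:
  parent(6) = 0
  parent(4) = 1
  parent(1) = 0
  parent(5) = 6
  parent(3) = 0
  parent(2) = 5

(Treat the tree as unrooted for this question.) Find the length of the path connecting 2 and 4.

5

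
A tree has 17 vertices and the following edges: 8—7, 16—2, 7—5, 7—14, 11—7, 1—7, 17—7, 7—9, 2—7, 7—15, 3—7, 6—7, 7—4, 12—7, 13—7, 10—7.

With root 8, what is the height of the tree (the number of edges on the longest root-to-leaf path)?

3

The longest root-to-leaf path is 8 → 7 → 2 → 16 (3 edges).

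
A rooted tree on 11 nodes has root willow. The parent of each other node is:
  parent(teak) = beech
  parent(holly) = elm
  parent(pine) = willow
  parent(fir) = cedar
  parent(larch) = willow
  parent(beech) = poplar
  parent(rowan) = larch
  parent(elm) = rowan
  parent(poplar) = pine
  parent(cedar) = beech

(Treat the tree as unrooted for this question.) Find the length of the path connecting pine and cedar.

The path is pine – poplar – beech – cedar, which has 3 edges.

3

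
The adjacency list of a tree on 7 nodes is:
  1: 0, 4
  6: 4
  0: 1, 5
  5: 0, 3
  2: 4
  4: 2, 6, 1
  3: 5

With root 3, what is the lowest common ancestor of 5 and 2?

Path 5→root: 5 3; path 2→root: 2 4 1 0 5 3.
First common node: 5.

5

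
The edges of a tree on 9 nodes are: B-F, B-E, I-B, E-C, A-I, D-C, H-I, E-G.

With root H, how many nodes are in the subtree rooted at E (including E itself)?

Descendants of E (including itself): E, C, G, D. That's 4.

4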